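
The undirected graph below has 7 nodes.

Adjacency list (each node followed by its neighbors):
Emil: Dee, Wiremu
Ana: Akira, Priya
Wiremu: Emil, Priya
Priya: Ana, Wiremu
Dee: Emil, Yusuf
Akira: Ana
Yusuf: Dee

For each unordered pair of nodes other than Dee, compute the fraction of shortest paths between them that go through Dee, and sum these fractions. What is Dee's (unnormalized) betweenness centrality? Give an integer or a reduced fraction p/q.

Pairs whose geodesics pass through Dee — Yusuf–Emil: 1; Yusuf–Ana: 1; Yusuf–Akira: 1; Yusuf–Priya: 1; Yusuf–Wiremu: 1.
All other pairs contribute 0.
Summing the contributions gives betweenness(Dee) = 5.

5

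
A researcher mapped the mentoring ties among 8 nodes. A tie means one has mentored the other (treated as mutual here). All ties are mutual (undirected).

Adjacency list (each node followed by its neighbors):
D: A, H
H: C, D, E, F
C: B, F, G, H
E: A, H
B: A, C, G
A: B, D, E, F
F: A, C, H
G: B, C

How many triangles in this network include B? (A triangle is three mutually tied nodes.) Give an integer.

B's neighbors: A, C, and G.
Neighbor pairs that are themselves tied: B–C–G. Each forms one triangle with B, for 1 in total.

1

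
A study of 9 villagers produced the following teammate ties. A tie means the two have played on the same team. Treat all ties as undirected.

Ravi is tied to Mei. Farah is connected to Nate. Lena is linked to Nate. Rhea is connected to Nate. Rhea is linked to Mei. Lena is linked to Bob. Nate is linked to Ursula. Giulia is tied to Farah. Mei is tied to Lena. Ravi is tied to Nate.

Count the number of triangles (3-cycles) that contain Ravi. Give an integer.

0

Ravi's neighbors are Mei and Nate, but none of them are tied to each other, so no triangle contains Ravi.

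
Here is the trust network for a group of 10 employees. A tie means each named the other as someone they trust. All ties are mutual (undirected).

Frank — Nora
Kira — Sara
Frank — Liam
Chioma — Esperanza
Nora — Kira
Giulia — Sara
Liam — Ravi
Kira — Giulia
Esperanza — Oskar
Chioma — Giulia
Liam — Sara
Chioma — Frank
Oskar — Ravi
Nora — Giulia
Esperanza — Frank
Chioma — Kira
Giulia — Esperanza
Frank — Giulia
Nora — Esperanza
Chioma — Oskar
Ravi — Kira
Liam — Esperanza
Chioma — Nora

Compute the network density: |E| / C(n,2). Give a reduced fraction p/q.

There are 23 edges and 10 nodes, so the maximum possible is C(10,2) = 45.
Density = 23/45.

23/45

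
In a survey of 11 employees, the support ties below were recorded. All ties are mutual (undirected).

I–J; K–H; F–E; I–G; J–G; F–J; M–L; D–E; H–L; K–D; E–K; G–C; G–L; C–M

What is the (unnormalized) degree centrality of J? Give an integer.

J is directly tied to F, G, and I. That is 3 neighbors, so the degree of J is 3.

3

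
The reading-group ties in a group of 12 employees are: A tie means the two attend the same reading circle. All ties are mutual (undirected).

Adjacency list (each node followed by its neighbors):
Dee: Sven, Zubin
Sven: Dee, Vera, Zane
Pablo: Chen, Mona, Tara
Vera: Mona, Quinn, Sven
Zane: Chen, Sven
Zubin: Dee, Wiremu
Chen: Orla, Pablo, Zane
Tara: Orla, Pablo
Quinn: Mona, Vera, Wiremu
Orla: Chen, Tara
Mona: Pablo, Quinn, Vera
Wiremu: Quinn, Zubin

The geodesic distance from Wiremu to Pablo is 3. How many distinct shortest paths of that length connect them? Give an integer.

The shortest distance is 3, and the only length-3 path is Wiremu–Quinn–Mona–Pablo. So there is exactly 1 shortest path.

1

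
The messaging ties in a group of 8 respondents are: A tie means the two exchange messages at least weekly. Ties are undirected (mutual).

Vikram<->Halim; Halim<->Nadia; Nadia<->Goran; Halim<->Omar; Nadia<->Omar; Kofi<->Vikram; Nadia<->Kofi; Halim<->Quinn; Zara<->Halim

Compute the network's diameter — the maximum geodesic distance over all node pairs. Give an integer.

3

Eccentricity of each node (its greatest distance to any other): Goran:3, Halim:2, Kofi:3, Nadia:2, Omar:2, Quinn:3, Vikram:3, Zara:3.
The maximum eccentricity is 3, realized for instance by the pair Quinn–Goran via Quinn – Halim – Nadia – Goran. So the diameter is 3.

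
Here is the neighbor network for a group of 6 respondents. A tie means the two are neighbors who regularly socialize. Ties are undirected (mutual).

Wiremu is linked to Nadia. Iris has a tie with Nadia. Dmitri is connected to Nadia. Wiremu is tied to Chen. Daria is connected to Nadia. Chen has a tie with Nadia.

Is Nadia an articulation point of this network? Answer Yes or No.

Removing Nadia leaves {Chen and Wiremu} with no path to {Iris}, so the network splits into 4 components. Nadia is a cut vertex.

Yes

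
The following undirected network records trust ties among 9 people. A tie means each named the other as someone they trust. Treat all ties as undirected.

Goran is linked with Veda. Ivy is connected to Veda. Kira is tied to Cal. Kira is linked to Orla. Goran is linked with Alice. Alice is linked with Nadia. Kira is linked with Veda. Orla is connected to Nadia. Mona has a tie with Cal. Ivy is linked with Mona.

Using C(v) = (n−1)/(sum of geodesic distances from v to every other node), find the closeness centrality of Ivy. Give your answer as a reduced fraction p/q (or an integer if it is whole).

4/9

Distances from Ivy: Alice:3, Cal:2, Goran:2, Kira:2, Mona:1, Nadia:4, Orla:3, Veda:1. Sum = 18.
n = 9, so closeness = 8/18 = 4/9.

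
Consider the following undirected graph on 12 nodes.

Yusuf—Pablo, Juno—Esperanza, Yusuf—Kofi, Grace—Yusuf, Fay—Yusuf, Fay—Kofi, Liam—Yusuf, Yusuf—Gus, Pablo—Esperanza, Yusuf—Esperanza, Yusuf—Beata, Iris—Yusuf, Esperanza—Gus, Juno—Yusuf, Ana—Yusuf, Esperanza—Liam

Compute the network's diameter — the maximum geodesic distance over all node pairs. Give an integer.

2

Eccentricity of each node (its greatest distance to any other): Ana:2, Beata:2, Esperanza:2, Fay:2, Grace:2, Gus:2, Iris:2, Juno:2, Kofi:2, Liam:2, Pablo:2, Yusuf:1.
The maximum eccentricity is 2, realized for instance by the pair Esperanza–Grace via Esperanza – Yusuf – Grace. So the diameter is 2.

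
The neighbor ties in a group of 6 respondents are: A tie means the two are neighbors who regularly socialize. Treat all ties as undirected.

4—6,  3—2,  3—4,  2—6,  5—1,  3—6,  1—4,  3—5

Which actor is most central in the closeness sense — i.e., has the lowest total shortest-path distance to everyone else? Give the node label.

Farness (sum of distances to all others) for each node — 1:9, 2:9, 3:6, 4:7, 5:8, 6:7.
The smallest farness is 6, for 3, so 3 has the highest closeness.

3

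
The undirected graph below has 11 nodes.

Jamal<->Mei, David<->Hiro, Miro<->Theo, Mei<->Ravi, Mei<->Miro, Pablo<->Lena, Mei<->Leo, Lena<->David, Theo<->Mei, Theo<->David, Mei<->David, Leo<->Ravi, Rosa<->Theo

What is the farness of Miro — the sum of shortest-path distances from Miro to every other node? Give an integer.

22

Distances from Miro: David:2, Hiro:3, Jamal:2, Lena:3, Leo:2, Mei:1, Pablo:4, Ravi:2, Rosa:2, Theo:1.
Sum = 2 + 3 + 2 + 3 + 2 + 1 + 4 + 2 + 2 + 1 = 22.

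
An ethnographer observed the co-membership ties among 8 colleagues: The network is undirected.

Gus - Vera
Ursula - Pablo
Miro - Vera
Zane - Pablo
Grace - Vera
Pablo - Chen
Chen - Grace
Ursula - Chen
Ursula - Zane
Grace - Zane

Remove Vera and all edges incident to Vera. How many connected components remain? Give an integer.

3

Without Vera, the remaining ties split the others into: {Gus}; {Miro}; {Chen, Grace, Pablo, Ursula, Zane}.
That's 3 separate components.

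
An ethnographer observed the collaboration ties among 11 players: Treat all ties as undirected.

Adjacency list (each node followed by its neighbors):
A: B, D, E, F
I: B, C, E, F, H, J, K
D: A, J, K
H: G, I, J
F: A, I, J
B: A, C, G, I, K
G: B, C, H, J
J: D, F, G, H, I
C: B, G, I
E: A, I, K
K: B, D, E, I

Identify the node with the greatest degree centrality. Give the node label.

I

Degrees — A:4, B:5, C:3, D:3, E:3, F:3, G:4, H:3, I:7, J:5, K:4.
The maximum is 7, attained only by I.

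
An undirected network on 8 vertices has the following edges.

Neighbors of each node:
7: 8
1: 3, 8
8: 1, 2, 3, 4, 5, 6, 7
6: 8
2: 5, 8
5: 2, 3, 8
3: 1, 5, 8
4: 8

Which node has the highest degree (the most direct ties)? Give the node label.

8

Degrees — 1:2, 2:2, 3:3, 4:1, 5:3, 6:1, 7:1, 8:7.
The maximum is 7, attained only by 8.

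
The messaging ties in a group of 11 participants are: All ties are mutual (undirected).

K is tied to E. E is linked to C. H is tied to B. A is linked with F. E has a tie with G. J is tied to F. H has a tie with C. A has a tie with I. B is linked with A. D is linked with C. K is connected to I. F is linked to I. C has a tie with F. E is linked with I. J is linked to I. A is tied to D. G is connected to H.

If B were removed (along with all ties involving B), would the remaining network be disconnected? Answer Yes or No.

Even without B, every remaining node can still reach every other (the residual graph is connected), so B is not a cut vertex.

No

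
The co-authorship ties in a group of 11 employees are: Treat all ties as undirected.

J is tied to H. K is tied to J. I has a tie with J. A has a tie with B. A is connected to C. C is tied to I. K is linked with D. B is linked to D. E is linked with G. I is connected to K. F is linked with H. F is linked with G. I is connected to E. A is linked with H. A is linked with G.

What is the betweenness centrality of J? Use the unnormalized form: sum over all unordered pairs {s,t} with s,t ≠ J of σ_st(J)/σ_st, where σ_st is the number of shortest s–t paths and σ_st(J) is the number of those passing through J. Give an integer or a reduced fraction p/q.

Pairs whose geodesics pass through J — K–A: 1/3; K–F: 1; K–H: 1; D–F: 1/3; D–H: 1/2; I–F: 1/2; I–H: 1; E–H: 1/3.
All other pairs contribute 0.
Summing the contributions gives betweenness(J) = 5.

5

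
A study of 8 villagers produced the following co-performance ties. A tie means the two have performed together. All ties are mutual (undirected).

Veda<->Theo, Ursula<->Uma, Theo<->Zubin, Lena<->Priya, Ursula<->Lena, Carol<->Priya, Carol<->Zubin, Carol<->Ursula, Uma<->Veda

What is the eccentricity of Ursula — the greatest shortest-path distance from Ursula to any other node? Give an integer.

3

Distances from Ursula: Carol:1, Lena:1, Priya:2, Theo:3, Uma:1, Veda:2, Zubin:2.
The largest is 3 (to Theo), so the eccentricity of Ursula is 3.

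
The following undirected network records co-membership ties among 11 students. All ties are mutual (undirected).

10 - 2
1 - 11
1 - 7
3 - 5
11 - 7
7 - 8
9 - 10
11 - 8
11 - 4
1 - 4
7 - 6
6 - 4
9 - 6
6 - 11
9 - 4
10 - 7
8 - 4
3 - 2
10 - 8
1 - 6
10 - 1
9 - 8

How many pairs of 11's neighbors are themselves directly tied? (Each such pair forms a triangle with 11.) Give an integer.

7

11's neighbors: 1, 4, 6, 7, and 8.
Neighbor pairs that are themselves tied: 11–1–4; 11–1–6; 11–1–7; 11–4–6; 11–4–8; 11–6–7; 11–7–8. Each forms one triangle with 11, for 7 in total.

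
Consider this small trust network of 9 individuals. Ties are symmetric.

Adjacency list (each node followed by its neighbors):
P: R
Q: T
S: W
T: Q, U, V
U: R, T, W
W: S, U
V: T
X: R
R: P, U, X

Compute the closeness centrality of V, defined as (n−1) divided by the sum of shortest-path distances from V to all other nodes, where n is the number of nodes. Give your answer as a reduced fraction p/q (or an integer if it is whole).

8/23

Distances from V: P:4, Q:2, R:3, S:4, T:1, U:2, W:3, X:4. Sum = 23.
n = 9, so closeness = 8/23.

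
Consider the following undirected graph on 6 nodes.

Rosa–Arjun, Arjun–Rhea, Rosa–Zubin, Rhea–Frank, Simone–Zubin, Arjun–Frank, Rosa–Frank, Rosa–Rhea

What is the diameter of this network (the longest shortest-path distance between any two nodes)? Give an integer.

3

Eccentricity of each node (its greatest distance to any other): Arjun:3, Frank:3, Rhea:3, Rosa:2, Simone:3, Zubin:2.
The maximum eccentricity is 3, realized for instance by the pair Rhea–Simone via Rhea – Rosa – Zubin – Simone. So the diameter is 3.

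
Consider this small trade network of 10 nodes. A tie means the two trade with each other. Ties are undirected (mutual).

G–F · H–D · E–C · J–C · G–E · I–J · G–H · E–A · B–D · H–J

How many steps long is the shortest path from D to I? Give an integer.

3

One shortest route is D – H – J – I, which uses 3 edges, and at distance 2 from D we only reach {G, J}, which does not include I. So d(D,I) = 3.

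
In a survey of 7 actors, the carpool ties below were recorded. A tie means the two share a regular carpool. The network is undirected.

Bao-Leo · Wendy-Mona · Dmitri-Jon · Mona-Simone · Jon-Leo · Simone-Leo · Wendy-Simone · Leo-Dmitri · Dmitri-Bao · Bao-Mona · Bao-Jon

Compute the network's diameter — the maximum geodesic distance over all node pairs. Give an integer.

3

Eccentricity of each node (its greatest distance to any other): Bao:2, Dmitri:3, Jon:3, Leo:2, Mona:2, Simone:2, Wendy:3.
The maximum eccentricity is 3, realized for instance by the pair Jon–Wendy via Jon – Bao – Mona – Wendy. So the diameter is 3.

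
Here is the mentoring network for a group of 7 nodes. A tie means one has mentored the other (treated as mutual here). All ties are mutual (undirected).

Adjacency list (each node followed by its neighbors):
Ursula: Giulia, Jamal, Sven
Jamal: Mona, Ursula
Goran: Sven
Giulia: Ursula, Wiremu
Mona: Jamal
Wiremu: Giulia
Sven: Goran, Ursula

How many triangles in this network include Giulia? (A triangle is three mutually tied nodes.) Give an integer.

Giulia's neighbors are Ursula and Wiremu, but none of them are tied to each other, so no triangle contains Giulia.

0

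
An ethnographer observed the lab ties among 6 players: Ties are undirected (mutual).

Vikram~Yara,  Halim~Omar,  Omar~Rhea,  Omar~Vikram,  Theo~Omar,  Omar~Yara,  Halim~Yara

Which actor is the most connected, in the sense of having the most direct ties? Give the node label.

Omar

Degrees — Halim:2, Omar:5, Rhea:1, Theo:1, Vikram:2, Yara:3.
The maximum is 5, attained only by Omar.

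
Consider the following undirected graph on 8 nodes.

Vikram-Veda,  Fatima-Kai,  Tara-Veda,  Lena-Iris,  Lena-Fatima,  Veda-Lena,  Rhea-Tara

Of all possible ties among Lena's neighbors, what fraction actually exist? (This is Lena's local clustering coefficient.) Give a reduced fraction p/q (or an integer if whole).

0

Lena's neighbors: Fatima, Iris, and Veda (k = 3).
Possible neighbor pairs: C(3,2) = 3. Edges among them: none → e = 0.
Clustering(Lena) = 0/3 = 0.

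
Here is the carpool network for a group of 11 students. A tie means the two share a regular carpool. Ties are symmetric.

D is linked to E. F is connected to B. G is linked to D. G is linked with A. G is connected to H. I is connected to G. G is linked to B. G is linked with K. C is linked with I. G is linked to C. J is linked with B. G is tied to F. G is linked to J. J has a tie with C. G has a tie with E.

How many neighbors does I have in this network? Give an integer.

I is directly tied to C and G. That is 2 neighbors, so the degree of I is 2.

2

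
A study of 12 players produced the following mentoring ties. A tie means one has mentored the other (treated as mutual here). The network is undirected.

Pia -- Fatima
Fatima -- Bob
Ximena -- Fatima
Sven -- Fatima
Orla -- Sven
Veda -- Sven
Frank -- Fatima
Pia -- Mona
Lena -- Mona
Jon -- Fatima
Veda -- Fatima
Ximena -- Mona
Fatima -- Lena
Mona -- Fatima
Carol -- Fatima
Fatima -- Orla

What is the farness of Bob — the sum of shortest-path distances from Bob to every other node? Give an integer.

21

Distances from Bob: Carol:2, Fatima:1, Frank:2, Jon:2, Lena:2, Mona:2, Orla:2, Pia:2, Sven:2, Veda:2, Ximena:2.
Sum = 2 + 1 + 2 + 2 + 2 + 2 + 2 + 2 + 2 + 2 + 2 = 21.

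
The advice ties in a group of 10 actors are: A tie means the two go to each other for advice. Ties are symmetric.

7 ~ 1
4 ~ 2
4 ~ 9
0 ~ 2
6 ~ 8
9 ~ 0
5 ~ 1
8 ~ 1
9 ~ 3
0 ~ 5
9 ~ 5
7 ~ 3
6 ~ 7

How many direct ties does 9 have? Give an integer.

9 is directly tied to 0, 3, 4, and 5. That is 4 neighbors, so the degree of 9 is 4.

4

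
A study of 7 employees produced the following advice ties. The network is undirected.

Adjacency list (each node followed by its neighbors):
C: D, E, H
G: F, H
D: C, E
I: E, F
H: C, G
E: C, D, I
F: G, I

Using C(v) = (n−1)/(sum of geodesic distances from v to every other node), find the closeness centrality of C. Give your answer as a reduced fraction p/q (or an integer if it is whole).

Distances from C: D:1, E:1, F:3, G:2, H:1, I:2. Sum = 10.
n = 7, so closeness = 6/10 = 3/5.

3/5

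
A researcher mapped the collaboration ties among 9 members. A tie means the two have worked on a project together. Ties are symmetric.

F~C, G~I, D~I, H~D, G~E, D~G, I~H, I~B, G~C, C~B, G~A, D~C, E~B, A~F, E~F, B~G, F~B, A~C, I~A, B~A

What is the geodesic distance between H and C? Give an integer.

2

One shortest route is H – D – C, which uses 2 edges, and H and C are not directly tied, so nothing shorter exists. So d(H,C) = 2.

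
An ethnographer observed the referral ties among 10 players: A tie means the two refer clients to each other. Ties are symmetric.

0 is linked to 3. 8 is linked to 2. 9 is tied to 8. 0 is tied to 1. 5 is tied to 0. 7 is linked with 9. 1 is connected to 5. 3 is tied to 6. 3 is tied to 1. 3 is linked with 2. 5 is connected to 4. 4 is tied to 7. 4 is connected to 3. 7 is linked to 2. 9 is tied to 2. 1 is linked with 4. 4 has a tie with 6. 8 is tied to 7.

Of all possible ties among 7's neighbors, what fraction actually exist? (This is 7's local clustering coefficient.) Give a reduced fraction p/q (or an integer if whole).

7's neighbors: 2, 4, 8, and 9 (k = 4).
Possible neighbor pairs: C(4,2) = 6. Edges among them: 2–8, 2–9, 8–9 → e = 3.
Clustering(7) = 3/6 = 1/2.

1/2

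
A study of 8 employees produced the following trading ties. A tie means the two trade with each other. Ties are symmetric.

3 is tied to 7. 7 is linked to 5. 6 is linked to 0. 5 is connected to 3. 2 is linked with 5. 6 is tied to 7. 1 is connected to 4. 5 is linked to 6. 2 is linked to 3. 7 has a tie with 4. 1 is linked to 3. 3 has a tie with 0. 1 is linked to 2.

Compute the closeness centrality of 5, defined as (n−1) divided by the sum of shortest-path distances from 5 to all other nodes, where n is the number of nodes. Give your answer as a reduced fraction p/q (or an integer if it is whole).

Distances from 5: 0:2, 1:2, 2:1, 3:1, 4:2, 6:1, 7:1. Sum = 10.
n = 8, so closeness = 7/10.

7/10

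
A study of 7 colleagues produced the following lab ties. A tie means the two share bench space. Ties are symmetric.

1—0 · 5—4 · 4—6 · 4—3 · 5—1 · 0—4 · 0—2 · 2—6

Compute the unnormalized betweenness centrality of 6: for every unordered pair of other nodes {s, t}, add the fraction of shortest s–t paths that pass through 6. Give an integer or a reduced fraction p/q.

4/3

Pairs whose geodesics pass through 6 — 3–2: 1/2; 2–5: 1/3; 2–4: 1/2.
All other pairs contribute 0.
Summing the contributions gives betweenness(6) = 4/3.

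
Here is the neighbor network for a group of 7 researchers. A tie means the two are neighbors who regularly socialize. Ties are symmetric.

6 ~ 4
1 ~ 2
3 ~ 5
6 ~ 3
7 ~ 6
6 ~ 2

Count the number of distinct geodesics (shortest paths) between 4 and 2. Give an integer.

The shortest distance is 2, and the only length-2 path is 4–6–2. So there is exactly 1 shortest path.

1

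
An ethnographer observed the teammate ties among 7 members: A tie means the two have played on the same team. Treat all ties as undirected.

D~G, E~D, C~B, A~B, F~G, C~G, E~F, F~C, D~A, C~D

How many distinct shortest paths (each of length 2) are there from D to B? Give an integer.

2

The shortest distance is 2. The length-2 paths are: D–A–B; D–C–B.
That gives 2 distinct shortest paths.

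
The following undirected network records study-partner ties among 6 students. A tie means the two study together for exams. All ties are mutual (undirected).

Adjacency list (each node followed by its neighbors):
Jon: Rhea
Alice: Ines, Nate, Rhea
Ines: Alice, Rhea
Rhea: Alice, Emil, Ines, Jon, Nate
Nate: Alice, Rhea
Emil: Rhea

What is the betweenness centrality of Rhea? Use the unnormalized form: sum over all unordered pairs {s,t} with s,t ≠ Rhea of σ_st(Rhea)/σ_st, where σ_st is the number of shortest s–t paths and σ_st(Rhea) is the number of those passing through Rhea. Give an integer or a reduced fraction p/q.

15/2

Pairs whose geodesics pass through Rhea — Ines–Nate: 1/2; Ines–Jon: 1; Ines–Emil: 1; Nate–Jon: 1; Nate–Emil: 1; Jon–Alice: 1; Jon–Emil: 1; Alice–Emil: 1.
All other pairs contribute 0.
Summing the contributions gives betweenness(Rhea) = 15/2.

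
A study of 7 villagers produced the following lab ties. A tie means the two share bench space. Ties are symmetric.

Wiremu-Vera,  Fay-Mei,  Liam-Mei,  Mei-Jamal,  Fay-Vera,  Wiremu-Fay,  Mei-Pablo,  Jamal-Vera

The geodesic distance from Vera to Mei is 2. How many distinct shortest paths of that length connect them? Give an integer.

The shortest distance is 2. The length-2 paths are: Vera–Fay–Mei; Vera–Jamal–Mei.
That gives 2 distinct shortest paths.

2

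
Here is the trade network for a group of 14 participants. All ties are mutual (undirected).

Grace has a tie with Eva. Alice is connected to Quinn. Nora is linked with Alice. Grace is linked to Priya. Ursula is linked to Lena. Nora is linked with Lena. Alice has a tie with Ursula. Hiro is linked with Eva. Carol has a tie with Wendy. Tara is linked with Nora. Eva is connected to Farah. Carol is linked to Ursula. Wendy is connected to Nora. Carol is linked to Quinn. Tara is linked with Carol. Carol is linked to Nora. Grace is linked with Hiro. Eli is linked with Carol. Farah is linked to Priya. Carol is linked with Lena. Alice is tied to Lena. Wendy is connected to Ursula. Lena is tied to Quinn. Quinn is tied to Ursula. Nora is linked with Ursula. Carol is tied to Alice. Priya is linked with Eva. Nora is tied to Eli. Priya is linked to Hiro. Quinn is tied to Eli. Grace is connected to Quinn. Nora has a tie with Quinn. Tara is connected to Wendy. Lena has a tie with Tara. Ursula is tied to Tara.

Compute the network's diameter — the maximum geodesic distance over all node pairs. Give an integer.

5

Eccentricity of each node (its greatest distance to any other): Alice:4, Carol:4, Eli:4, Eva:4, Farah:5, Grace:3, Hiro:4, Lena:4, Nora:4, Priya:4, Quinn:3, Tara:5, Ursula:4, Wendy:5.
The maximum eccentricity is 5, realized for instance by the pair Farah–Wendy via Farah – Priya – Grace – Quinn – Carol – Wendy. So the diameter is 5.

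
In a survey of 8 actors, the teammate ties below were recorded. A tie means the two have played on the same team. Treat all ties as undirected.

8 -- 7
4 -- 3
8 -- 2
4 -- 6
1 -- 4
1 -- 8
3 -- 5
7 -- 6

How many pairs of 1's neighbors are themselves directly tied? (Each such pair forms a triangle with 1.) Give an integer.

0

1's neighbors are 4 and 8, but none of them are tied to each other, so no triangle contains 1.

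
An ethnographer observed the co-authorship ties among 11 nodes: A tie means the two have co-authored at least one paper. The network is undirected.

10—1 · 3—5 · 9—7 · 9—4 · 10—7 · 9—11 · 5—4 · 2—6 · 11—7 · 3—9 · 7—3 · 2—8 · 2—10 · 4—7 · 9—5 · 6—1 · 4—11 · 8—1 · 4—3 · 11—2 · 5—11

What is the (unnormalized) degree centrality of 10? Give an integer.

10 is directly tied to 1, 2, and 7. That is 3 neighbors, so the degree of 10 is 3.

3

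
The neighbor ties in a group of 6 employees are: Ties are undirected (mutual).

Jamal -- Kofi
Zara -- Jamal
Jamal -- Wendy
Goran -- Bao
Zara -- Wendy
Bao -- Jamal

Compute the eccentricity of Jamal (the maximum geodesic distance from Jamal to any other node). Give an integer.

2

Distances from Jamal: Bao:1, Goran:2, Kofi:1, Wendy:1, Zara:1.
The largest is 2 (to Goran), so the eccentricity of Jamal is 2.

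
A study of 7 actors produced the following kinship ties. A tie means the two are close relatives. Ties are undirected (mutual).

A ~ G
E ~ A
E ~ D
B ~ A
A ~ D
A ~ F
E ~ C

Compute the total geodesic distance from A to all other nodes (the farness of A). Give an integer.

Distances from A: B:1, C:2, D:1, E:1, F:1, G:1.
Sum = 1 + 2 + 1 + 1 + 1 + 1 = 7.

7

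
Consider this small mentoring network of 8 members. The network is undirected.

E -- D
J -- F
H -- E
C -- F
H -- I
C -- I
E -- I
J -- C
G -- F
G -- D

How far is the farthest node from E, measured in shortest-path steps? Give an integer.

3

Distances from E: C:2, D:1, F:3, G:2, H:1, I:1, J:3.
The largest is 3 (to F and J), so the eccentricity of E is 3.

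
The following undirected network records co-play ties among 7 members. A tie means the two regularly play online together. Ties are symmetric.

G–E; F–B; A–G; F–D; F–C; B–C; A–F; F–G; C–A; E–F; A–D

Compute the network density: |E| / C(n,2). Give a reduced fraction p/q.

There are 11 edges and 7 nodes, so the maximum possible is C(7,2) = 21.
Density = 11/21.

11/21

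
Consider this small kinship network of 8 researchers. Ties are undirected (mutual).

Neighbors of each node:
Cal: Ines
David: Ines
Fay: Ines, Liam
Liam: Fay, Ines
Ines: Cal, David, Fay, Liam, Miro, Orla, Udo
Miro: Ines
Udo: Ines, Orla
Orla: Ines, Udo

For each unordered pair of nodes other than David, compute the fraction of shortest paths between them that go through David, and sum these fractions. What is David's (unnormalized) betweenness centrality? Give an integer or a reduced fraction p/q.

No shortest path between any pair of other nodes passes through David.
Summing the contributions gives betweenness(David) = 0.

0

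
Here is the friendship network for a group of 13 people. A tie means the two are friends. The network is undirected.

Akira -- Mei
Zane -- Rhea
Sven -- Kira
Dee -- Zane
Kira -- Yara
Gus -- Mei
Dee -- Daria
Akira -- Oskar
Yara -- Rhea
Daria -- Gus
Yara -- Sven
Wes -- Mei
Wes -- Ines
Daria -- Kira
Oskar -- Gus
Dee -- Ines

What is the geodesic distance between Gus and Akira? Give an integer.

One shortest route is Gus – Mei – Akira, which uses 2 edges, and Gus and Akira are not directly tied, so nothing shorter exists. So d(Gus,Akira) = 2.

2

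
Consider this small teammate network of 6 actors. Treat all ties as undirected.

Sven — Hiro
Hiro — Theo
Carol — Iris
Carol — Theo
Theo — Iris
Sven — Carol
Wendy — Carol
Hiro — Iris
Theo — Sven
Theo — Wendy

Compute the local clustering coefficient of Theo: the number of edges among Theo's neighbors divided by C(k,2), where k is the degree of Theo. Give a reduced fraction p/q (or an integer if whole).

Theo's neighbors: Carol, Hiro, Iris, Sven, and Wendy (k = 5).
Possible neighbor pairs: C(5,2) = 10. Edges among them: Carol–Iris, Carol–Sven, Carol–Wendy, Hiro–Iris, Hiro–Sven → e = 5.
Clustering(Theo) = 5/10 = 1/2.

1/2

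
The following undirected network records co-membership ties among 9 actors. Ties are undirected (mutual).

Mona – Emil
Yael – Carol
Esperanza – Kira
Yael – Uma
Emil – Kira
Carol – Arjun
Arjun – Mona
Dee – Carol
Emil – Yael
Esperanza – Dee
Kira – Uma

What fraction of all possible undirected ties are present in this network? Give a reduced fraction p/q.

There are 11 edges and 9 nodes, so the maximum possible is C(9,2) = 36.
Density = 11/36.

11/36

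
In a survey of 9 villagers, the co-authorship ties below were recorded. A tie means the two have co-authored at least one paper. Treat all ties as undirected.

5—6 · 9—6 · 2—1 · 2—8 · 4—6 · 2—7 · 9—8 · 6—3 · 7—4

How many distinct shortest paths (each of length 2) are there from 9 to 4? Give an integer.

The shortest distance is 2, and the only length-2 path is 9–6–4. So there is exactly 1 shortest path.

1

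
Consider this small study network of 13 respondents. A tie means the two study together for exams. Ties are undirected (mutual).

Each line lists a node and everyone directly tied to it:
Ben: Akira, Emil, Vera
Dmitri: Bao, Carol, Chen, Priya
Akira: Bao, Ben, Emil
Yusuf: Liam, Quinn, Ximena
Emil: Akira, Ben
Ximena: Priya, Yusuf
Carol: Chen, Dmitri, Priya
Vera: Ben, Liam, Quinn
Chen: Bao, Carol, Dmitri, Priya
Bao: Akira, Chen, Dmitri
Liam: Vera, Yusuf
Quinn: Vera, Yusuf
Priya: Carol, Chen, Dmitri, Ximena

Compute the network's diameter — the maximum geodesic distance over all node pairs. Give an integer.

Eccentricity of each node (its greatest distance to any other): Akira:4, Bao:4, Ben:4, Carol:5, Chen:4, Dmitri:4, Emil:5, Liam:4, Priya:4, Quinn:4, Vera:5, Ximena:5, Yusuf:4.
The maximum eccentricity is 5, realized for instance by the pair Emil–Ximena via Emil – Ben – Vera – Liam – Yusuf – Ximena. So the diameter is 5.

5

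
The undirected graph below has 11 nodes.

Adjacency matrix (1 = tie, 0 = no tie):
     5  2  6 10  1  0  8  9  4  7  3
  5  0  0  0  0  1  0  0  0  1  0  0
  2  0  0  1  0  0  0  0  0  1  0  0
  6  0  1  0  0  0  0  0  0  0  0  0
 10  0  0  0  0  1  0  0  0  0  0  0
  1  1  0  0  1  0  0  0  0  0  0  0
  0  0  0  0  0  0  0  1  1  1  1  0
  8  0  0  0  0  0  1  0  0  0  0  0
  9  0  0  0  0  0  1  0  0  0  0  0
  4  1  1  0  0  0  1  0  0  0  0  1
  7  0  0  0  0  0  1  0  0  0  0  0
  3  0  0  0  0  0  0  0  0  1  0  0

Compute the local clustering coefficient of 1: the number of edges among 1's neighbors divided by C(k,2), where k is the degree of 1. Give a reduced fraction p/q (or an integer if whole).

0

1's neighbors: 5 and 10 (k = 2).
Possible neighbor pairs: C(2,2) = 1. Edges among them: none → e = 0.
Clustering(1) = 0/1.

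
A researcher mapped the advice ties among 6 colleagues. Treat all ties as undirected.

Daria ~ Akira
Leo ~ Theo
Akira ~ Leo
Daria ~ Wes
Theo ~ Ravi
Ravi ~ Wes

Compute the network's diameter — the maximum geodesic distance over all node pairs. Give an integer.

3

Eccentricity of each node (its greatest distance to any other): Akira:3, Daria:3, Leo:3, Ravi:3, Theo:3, Wes:3.
The maximum eccentricity is 3, realized for instance by the pair Ravi–Akira via Ravi – Theo – Leo – Akira. So the diameter is 3.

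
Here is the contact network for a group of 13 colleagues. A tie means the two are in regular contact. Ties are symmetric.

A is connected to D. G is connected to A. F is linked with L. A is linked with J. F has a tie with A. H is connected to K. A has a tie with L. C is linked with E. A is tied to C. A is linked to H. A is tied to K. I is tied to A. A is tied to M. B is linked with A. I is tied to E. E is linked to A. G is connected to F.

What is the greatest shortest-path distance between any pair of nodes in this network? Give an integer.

Eccentricity of each node (its greatest distance to any other): A:1, B:2, C:2, D:2, E:2, F:2, G:2, H:2, I:2, J:2, K:2, L:2, M:2.
The maximum eccentricity is 2, realized for instance by the pair G–L via G – A – L. So the diameter is 2.

2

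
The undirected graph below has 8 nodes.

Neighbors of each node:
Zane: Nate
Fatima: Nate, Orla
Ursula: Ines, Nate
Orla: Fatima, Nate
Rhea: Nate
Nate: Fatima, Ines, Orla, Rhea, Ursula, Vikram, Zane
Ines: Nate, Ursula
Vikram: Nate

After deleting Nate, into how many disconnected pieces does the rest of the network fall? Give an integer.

5

Without Nate, the remaining ties split the others into: {Rhea}; {Zane}; {Vikram}; {Ines, Ursula}; {Fatima, Orla}.
That's 5 separate components.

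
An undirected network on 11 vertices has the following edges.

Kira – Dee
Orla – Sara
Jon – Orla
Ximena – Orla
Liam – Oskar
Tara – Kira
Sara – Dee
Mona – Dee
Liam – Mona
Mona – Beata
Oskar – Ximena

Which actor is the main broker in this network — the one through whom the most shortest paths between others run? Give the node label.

Dee

Unnormalized betweenness of each node: Beata:0, Dee:23, Jon:0, Kira:9, Liam:7, Mona:16, Orla:14, Oskar:5, Sara:13, Tara:0, Ximena:5.
Dee has the largest value, 23, making it the main broker — the node through which the most shortest paths run.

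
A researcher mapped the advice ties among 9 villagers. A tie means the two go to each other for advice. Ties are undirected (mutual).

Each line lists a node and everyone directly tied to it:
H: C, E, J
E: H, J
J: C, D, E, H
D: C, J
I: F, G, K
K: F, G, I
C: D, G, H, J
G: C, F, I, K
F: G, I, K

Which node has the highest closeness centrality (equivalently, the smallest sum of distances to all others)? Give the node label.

Farness (sum of distances to all others) for each node — C:12, D:17, E:21, F:18, G:13, H:16, I:18, J:15, K:18.
The smallest farness is 12, for C, so C has the highest closeness.

C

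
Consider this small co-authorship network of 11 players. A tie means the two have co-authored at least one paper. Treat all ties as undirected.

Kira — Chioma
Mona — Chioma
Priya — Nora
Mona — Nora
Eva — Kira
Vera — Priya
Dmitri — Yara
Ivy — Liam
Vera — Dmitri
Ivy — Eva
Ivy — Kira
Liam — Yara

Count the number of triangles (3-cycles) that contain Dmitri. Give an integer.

Dmitri's neighbors are Vera and Yara, but none of them are tied to each other, so no triangle contains Dmitri.

0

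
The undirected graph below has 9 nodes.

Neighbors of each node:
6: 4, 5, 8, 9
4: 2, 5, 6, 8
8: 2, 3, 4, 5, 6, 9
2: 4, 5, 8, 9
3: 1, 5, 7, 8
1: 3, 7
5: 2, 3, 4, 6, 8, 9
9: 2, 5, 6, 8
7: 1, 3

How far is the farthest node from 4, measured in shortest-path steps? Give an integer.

Distances from 4: 1:3, 2:1, 3:2, 5:1, 6:1, 7:3, 8:1, 9:2.
The largest is 3 (to 1 and 7), so the eccentricity of 4 is 3.

3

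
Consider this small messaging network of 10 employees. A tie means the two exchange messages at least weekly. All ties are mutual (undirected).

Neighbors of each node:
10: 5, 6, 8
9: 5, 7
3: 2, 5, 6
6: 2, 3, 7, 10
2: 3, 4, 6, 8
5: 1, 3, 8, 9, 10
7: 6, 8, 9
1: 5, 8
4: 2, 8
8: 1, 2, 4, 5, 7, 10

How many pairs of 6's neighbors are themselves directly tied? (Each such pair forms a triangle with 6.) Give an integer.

6's neighbors: 2, 3, 7, and 10.
Neighbor pairs that are themselves tied: 6–2–3. Each forms one triangle with 6, for 1 in total.

1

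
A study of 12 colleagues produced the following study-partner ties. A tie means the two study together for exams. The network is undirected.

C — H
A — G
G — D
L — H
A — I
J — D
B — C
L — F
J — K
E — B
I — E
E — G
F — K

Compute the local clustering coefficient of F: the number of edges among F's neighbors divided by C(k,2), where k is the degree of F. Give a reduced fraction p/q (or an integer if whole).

F's neighbors: K and L (k = 2).
Possible neighbor pairs: C(2,2) = 1. Edges among them: none → e = 0.
Clustering(F) = 0/1.

0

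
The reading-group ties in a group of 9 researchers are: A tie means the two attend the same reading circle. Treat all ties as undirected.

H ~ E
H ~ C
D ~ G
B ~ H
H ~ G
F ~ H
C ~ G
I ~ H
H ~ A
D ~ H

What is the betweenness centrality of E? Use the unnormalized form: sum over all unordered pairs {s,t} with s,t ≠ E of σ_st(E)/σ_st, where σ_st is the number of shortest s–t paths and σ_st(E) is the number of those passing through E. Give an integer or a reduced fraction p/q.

0

No shortest path between any pair of other nodes passes through E.
Summing the contributions gives betweenness(E) = 0.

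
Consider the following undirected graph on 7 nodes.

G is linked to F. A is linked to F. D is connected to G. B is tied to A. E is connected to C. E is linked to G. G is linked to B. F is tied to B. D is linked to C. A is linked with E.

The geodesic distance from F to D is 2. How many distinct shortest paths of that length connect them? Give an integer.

1

The shortest distance is 2, and the only length-2 path is F–G–D. So there is exactly 1 shortest path.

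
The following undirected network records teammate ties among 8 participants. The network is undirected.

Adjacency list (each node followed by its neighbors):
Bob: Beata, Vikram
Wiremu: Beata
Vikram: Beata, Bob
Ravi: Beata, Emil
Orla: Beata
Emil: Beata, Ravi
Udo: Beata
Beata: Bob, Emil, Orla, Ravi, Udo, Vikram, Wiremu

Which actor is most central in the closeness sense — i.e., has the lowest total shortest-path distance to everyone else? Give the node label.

Farness (sum of distances to all others) for each node — Beata:7, Bob:12, Emil:12, Orla:13, Ravi:12, Udo:13, Vikram:12, Wiremu:13.
The smallest farness is 7, for Beata, so Beata has the highest closeness.

Beata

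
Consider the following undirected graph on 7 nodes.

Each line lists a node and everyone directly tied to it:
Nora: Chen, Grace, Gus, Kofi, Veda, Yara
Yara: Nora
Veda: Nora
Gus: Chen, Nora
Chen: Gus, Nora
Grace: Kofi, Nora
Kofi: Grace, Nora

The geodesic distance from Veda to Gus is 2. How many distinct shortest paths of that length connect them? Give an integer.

1

The shortest distance is 2, and the only length-2 path is Veda–Nora–Gus. So there is exactly 1 shortest path.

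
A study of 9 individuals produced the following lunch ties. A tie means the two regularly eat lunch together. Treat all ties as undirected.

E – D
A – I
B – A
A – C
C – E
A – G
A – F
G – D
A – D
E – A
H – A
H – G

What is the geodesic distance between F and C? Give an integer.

2

One shortest route is F – A – C, which uses 2 edges, and F and C are not directly tied, so nothing shorter exists. So d(F,C) = 2.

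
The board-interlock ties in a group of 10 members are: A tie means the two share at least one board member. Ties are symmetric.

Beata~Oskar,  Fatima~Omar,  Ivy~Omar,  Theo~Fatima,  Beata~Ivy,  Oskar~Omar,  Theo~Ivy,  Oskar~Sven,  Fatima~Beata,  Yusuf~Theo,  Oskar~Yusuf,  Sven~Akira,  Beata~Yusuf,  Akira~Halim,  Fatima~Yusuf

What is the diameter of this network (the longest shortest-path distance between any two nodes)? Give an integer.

Eccentricity of each node (its greatest distance to any other): Akira:4, Beata:4, Fatima:5, Halim:5, Ivy:5, Omar:4, Oskar:3, Sven:3, Theo:5, Yusuf:4.
The maximum eccentricity is 5, realized for instance by the pair Halim–Theo via Halim – Akira – Sven – Oskar – Yusuf – Theo. So the diameter is 5.

5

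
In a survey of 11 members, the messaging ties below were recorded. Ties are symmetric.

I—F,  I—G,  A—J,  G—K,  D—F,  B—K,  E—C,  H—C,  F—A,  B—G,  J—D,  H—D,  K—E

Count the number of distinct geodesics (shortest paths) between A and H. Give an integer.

The shortest distance is 3. The length-3 paths are: A–J–D–H; A–F–D–H.
That gives 2 distinct shortest paths.

2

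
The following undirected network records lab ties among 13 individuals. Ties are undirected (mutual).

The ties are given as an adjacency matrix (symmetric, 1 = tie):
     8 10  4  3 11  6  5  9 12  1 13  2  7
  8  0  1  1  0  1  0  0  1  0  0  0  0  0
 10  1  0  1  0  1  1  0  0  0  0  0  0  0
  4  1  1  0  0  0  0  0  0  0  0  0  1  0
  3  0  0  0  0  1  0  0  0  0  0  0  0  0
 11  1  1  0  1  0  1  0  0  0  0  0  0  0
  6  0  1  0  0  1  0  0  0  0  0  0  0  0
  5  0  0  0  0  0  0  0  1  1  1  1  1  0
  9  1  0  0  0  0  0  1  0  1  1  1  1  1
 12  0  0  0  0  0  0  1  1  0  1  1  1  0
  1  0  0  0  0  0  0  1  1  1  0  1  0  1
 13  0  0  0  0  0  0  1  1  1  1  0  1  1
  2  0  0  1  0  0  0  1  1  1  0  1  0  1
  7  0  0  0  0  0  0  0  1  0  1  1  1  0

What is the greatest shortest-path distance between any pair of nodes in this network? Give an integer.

4

Eccentricity of each node (its greatest distance to any other): 1:4, 2:4, 3:4, 4:3, 5:4, 6:4, 7:4, 8:2, 9:3, 10:3, 11:3, 12:4, 13:4.
The maximum eccentricity is 4, realized for instance by the pair 3–5 via 3 – 11 – 8 – 9 – 5. So the diameter is 4.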